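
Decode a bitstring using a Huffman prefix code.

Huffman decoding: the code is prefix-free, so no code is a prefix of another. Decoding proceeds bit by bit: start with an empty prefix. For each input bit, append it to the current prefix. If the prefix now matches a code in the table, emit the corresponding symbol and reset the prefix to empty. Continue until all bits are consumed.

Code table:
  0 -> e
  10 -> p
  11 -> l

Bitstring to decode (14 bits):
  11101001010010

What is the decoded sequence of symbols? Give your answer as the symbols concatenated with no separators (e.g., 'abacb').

Answer: lppeppep

Derivation:
Bit 0: prefix='1' (no match yet)
Bit 1: prefix='11' -> emit 'l', reset
Bit 2: prefix='1' (no match yet)
Bit 3: prefix='10' -> emit 'p', reset
Bit 4: prefix='1' (no match yet)
Bit 5: prefix='10' -> emit 'p', reset
Bit 6: prefix='0' -> emit 'e', reset
Bit 7: prefix='1' (no match yet)
Bit 8: prefix='10' -> emit 'p', reset
Bit 9: prefix='1' (no match yet)
Bit 10: prefix='10' -> emit 'p', reset
Bit 11: prefix='0' -> emit 'e', reset
Bit 12: prefix='1' (no match yet)
Bit 13: prefix='10' -> emit 'p', reset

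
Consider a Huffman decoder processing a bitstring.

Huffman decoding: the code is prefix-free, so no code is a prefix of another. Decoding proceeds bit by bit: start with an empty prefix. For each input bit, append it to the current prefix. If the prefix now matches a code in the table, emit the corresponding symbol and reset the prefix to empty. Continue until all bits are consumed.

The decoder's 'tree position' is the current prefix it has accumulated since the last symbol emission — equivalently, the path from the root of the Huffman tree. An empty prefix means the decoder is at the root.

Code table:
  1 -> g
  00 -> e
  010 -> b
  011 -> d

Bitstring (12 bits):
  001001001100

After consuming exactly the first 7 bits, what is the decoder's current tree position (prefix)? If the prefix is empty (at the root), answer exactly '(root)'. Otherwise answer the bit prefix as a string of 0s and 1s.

Bit 0: prefix='0' (no match yet)
Bit 1: prefix='00' -> emit 'e', reset
Bit 2: prefix='1' -> emit 'g', reset
Bit 3: prefix='0' (no match yet)
Bit 4: prefix='00' -> emit 'e', reset
Bit 5: prefix='1' -> emit 'g', reset
Bit 6: prefix='0' (no match yet)

Answer: 0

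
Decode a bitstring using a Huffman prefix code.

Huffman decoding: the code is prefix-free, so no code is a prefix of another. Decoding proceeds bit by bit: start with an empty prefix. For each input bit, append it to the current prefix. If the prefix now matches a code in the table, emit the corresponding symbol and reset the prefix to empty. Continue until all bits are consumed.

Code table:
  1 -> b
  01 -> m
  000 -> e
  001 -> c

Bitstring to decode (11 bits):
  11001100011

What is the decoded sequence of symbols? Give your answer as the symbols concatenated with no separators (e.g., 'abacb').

Answer: bbcbebb

Derivation:
Bit 0: prefix='1' -> emit 'b', reset
Bit 1: prefix='1' -> emit 'b', reset
Bit 2: prefix='0' (no match yet)
Bit 3: prefix='00' (no match yet)
Bit 4: prefix='001' -> emit 'c', reset
Bit 5: prefix='1' -> emit 'b', reset
Bit 6: prefix='0' (no match yet)
Bit 7: prefix='00' (no match yet)
Bit 8: prefix='000' -> emit 'e', reset
Bit 9: prefix='1' -> emit 'b', reset
Bit 10: prefix='1' -> emit 'b', reset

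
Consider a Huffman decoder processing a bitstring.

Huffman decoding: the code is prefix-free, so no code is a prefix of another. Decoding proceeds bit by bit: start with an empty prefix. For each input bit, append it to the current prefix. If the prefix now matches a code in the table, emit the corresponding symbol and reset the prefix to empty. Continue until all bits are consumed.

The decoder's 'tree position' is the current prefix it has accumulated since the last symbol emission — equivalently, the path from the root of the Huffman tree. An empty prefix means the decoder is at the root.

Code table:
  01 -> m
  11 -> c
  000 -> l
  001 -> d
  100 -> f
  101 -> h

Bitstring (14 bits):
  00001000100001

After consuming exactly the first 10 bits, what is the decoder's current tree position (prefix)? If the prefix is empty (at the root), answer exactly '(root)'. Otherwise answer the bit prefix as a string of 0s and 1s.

Bit 0: prefix='0' (no match yet)
Bit 1: prefix='00' (no match yet)
Bit 2: prefix='000' -> emit 'l', reset
Bit 3: prefix='0' (no match yet)
Bit 4: prefix='01' -> emit 'm', reset
Bit 5: prefix='0' (no match yet)
Bit 6: prefix='00' (no match yet)
Bit 7: prefix='000' -> emit 'l', reset
Bit 8: prefix='1' (no match yet)
Bit 9: prefix='10' (no match yet)

Answer: 10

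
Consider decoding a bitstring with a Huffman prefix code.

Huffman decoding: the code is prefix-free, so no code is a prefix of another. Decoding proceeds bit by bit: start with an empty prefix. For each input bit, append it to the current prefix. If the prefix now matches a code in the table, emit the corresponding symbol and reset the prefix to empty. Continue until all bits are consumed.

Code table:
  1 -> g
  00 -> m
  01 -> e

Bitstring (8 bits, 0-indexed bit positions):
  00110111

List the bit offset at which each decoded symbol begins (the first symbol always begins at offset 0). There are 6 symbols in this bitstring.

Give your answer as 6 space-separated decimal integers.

Answer: 0 2 3 4 6 7

Derivation:
Bit 0: prefix='0' (no match yet)
Bit 1: prefix='00' -> emit 'm', reset
Bit 2: prefix='1' -> emit 'g', reset
Bit 3: prefix='1' -> emit 'g', reset
Bit 4: prefix='0' (no match yet)
Bit 5: prefix='01' -> emit 'e', reset
Bit 6: prefix='1' -> emit 'g', reset
Bit 7: prefix='1' -> emit 'g', reset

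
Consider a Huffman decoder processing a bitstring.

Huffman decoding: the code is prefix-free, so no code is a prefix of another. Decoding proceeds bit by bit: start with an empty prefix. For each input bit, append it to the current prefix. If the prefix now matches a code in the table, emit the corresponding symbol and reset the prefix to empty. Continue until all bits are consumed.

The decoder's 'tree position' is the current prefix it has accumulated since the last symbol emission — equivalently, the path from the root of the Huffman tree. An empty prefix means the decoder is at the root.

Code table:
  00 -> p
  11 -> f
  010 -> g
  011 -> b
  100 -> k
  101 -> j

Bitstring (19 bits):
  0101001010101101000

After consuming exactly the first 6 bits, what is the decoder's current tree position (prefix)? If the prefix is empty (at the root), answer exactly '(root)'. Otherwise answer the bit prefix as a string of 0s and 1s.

Bit 0: prefix='0' (no match yet)
Bit 1: prefix='01' (no match yet)
Bit 2: prefix='010' -> emit 'g', reset
Bit 3: prefix='1' (no match yet)
Bit 4: prefix='10' (no match yet)
Bit 5: prefix='100' -> emit 'k', reset

Answer: (root)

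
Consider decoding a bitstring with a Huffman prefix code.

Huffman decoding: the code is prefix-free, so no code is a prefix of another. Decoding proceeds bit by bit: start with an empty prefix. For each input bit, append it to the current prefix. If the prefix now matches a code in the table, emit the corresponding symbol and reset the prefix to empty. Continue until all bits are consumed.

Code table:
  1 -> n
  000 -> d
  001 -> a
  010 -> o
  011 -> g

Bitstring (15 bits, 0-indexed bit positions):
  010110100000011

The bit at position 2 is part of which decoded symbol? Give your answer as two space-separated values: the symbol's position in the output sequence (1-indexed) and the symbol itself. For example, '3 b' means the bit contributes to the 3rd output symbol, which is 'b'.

Answer: 1 o

Derivation:
Bit 0: prefix='0' (no match yet)
Bit 1: prefix='01' (no match yet)
Bit 2: prefix='010' -> emit 'o', reset
Bit 3: prefix='1' -> emit 'n', reset
Bit 4: prefix='1' -> emit 'n', reset
Bit 5: prefix='0' (no match yet)
Bit 6: prefix='01' (no match yet)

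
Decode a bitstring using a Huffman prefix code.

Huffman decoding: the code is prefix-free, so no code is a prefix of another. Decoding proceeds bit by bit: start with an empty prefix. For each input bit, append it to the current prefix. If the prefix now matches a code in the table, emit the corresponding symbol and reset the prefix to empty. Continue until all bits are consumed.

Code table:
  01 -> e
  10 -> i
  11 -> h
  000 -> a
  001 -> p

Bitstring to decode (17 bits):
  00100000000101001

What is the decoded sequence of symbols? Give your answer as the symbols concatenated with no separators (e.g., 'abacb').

Bit 0: prefix='0' (no match yet)
Bit 1: prefix='00' (no match yet)
Bit 2: prefix='001' -> emit 'p', reset
Bit 3: prefix='0' (no match yet)
Bit 4: prefix='00' (no match yet)
Bit 5: prefix='000' -> emit 'a', reset
Bit 6: prefix='0' (no match yet)
Bit 7: prefix='00' (no match yet)
Bit 8: prefix='000' -> emit 'a', reset
Bit 9: prefix='0' (no match yet)
Bit 10: prefix='00' (no match yet)
Bit 11: prefix='001' -> emit 'p', reset
Bit 12: prefix='0' (no match yet)
Bit 13: prefix='01' -> emit 'e', reset
Bit 14: prefix='0' (no match yet)
Bit 15: prefix='00' (no match yet)
Bit 16: prefix='001' -> emit 'p', reset

Answer: paapep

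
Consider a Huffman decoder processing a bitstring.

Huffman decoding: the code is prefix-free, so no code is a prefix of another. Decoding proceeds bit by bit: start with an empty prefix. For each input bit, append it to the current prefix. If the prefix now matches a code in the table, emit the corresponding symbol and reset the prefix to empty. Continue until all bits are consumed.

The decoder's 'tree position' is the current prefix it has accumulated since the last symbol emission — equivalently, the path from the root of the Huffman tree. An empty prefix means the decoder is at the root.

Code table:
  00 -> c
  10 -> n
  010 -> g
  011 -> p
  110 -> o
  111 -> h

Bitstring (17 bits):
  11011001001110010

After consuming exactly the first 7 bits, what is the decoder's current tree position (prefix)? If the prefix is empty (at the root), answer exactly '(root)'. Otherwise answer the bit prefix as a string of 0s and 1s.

Answer: 0

Derivation:
Bit 0: prefix='1' (no match yet)
Bit 1: prefix='11' (no match yet)
Bit 2: prefix='110' -> emit 'o', reset
Bit 3: prefix='1' (no match yet)
Bit 4: prefix='11' (no match yet)
Bit 5: prefix='110' -> emit 'o', reset
Bit 6: prefix='0' (no match yet)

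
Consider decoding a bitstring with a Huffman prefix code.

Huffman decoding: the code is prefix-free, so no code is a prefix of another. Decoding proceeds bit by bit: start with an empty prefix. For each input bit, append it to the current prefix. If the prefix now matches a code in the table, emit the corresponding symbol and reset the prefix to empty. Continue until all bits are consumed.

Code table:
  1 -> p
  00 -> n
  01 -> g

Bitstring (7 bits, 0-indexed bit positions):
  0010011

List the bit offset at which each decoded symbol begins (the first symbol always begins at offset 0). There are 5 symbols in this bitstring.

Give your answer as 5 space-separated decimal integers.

Answer: 0 2 3 5 6

Derivation:
Bit 0: prefix='0' (no match yet)
Bit 1: prefix='00' -> emit 'n', reset
Bit 2: prefix='1' -> emit 'p', reset
Bit 3: prefix='0' (no match yet)
Bit 4: prefix='00' -> emit 'n', reset
Bit 5: prefix='1' -> emit 'p', reset
Bit 6: prefix='1' -> emit 'p', reset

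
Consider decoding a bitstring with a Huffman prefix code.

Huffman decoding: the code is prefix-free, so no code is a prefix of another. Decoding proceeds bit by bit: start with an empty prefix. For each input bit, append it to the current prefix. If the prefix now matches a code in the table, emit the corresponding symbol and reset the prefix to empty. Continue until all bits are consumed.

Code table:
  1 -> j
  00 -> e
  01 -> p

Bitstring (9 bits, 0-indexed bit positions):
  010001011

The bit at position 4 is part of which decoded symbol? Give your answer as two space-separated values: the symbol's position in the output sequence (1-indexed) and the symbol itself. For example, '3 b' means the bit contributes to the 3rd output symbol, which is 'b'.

Answer: 3 p

Derivation:
Bit 0: prefix='0' (no match yet)
Bit 1: prefix='01' -> emit 'p', reset
Bit 2: prefix='0' (no match yet)
Bit 3: prefix='00' -> emit 'e', reset
Bit 4: prefix='0' (no match yet)
Bit 5: prefix='01' -> emit 'p', reset
Bit 6: prefix='0' (no match yet)
Bit 7: prefix='01' -> emit 'p', reset
Bit 8: prefix='1' -> emit 'j', reset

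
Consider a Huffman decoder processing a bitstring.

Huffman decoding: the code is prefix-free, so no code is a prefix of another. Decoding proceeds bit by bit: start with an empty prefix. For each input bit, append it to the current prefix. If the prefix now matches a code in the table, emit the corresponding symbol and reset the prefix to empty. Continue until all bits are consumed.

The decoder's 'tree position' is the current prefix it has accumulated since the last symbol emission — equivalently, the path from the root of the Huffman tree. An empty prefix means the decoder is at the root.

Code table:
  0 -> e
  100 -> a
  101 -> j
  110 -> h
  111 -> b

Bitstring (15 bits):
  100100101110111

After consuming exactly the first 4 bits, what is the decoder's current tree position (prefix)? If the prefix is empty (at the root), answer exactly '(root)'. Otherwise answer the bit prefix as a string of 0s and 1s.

Answer: 1

Derivation:
Bit 0: prefix='1' (no match yet)
Bit 1: prefix='10' (no match yet)
Bit 2: prefix='100' -> emit 'a', reset
Bit 3: prefix='1' (no match yet)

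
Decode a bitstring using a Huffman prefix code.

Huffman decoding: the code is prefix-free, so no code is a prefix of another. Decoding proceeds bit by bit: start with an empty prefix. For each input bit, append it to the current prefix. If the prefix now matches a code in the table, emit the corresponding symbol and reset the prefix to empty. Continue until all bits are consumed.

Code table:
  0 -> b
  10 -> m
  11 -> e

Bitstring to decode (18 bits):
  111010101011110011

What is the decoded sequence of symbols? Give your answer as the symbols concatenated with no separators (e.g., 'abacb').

Bit 0: prefix='1' (no match yet)
Bit 1: prefix='11' -> emit 'e', reset
Bit 2: prefix='1' (no match yet)
Bit 3: prefix='10' -> emit 'm', reset
Bit 4: prefix='1' (no match yet)
Bit 5: prefix='10' -> emit 'm', reset
Bit 6: prefix='1' (no match yet)
Bit 7: prefix='10' -> emit 'm', reset
Bit 8: prefix='1' (no match yet)
Bit 9: prefix='10' -> emit 'm', reset
Bit 10: prefix='1' (no match yet)
Bit 11: prefix='11' -> emit 'e', reset
Bit 12: prefix='1' (no match yet)
Bit 13: prefix='11' -> emit 'e', reset
Bit 14: prefix='0' -> emit 'b', reset
Bit 15: prefix='0' -> emit 'b', reset
Bit 16: prefix='1' (no match yet)
Bit 17: prefix='11' -> emit 'e', reset

Answer: emmmmeebbe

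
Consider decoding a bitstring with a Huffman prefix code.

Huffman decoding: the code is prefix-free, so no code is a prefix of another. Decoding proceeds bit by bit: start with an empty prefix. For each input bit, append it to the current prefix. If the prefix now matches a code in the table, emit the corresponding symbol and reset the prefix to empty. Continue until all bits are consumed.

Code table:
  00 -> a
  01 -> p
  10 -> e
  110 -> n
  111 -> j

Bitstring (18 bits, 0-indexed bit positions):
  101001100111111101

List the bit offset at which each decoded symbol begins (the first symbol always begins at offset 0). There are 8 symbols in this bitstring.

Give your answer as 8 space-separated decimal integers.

Bit 0: prefix='1' (no match yet)
Bit 1: prefix='10' -> emit 'e', reset
Bit 2: prefix='1' (no match yet)
Bit 3: prefix='10' -> emit 'e', reset
Bit 4: prefix='0' (no match yet)
Bit 5: prefix='01' -> emit 'p', reset
Bit 6: prefix='1' (no match yet)
Bit 7: prefix='10' -> emit 'e', reset
Bit 8: prefix='0' (no match yet)
Bit 9: prefix='01' -> emit 'p', reset
Bit 10: prefix='1' (no match yet)
Bit 11: prefix='11' (no match yet)
Bit 12: prefix='111' -> emit 'j', reset
Bit 13: prefix='1' (no match yet)
Bit 14: prefix='11' (no match yet)
Bit 15: prefix='111' -> emit 'j', reset
Bit 16: prefix='0' (no match yet)
Bit 17: prefix='01' -> emit 'p', reset

Answer: 0 2 4 6 8 10 13 16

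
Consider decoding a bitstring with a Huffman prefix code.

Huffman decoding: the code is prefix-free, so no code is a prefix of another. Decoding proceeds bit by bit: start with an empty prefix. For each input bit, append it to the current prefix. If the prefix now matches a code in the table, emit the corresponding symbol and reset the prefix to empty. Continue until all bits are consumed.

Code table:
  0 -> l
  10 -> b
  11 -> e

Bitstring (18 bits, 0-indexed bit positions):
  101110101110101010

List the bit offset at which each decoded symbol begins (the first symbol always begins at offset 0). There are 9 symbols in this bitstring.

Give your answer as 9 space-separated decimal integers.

Bit 0: prefix='1' (no match yet)
Bit 1: prefix='10' -> emit 'b', reset
Bit 2: prefix='1' (no match yet)
Bit 3: prefix='11' -> emit 'e', reset
Bit 4: prefix='1' (no match yet)
Bit 5: prefix='10' -> emit 'b', reset
Bit 6: prefix='1' (no match yet)
Bit 7: prefix='10' -> emit 'b', reset
Bit 8: prefix='1' (no match yet)
Bit 9: prefix='11' -> emit 'e', reset
Bit 10: prefix='1' (no match yet)
Bit 11: prefix='10' -> emit 'b', reset
Bit 12: prefix='1' (no match yet)
Bit 13: prefix='10' -> emit 'b', reset
Bit 14: prefix='1' (no match yet)
Bit 15: prefix='10' -> emit 'b', reset
Bit 16: prefix='1' (no match yet)
Bit 17: prefix='10' -> emit 'b', reset

Answer: 0 2 4 6 8 10 12 14 16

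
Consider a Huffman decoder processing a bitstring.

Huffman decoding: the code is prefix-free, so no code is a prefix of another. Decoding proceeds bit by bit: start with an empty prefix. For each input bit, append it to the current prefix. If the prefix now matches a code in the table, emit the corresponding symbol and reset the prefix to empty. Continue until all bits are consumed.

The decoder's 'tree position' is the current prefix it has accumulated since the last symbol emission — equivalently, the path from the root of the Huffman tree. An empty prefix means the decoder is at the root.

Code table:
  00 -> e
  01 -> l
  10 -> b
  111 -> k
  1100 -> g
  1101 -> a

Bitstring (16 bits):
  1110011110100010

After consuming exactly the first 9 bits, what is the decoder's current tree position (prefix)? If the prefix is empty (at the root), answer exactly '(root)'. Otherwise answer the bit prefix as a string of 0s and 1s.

Answer: 1

Derivation:
Bit 0: prefix='1' (no match yet)
Bit 1: prefix='11' (no match yet)
Bit 2: prefix='111' -> emit 'k', reset
Bit 3: prefix='0' (no match yet)
Bit 4: prefix='00' -> emit 'e', reset
Bit 5: prefix='1' (no match yet)
Bit 6: prefix='11' (no match yet)
Bit 7: prefix='111' -> emit 'k', reset
Bit 8: prefix='1' (no match yet)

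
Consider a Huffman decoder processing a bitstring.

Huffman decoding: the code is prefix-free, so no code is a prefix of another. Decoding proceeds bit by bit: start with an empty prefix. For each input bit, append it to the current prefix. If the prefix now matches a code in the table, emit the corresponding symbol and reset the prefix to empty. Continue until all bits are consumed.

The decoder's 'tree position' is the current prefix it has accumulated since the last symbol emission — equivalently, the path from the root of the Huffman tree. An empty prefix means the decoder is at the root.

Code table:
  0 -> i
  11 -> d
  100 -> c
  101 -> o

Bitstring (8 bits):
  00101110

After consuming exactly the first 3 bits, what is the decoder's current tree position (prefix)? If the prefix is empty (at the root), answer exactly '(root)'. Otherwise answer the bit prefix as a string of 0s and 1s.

Answer: 1

Derivation:
Bit 0: prefix='0' -> emit 'i', reset
Bit 1: prefix='0' -> emit 'i', reset
Bit 2: prefix='1' (no match yet)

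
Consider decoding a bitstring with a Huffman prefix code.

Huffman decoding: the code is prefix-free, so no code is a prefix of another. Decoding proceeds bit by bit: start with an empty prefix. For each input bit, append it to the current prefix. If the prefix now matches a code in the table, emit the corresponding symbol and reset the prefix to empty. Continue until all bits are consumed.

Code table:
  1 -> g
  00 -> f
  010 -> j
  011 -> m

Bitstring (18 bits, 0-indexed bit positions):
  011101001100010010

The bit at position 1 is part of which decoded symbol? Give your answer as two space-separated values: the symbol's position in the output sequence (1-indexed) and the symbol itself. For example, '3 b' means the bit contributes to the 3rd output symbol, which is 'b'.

Answer: 1 m

Derivation:
Bit 0: prefix='0' (no match yet)
Bit 1: prefix='01' (no match yet)
Bit 2: prefix='011' -> emit 'm', reset
Bit 3: prefix='1' -> emit 'g', reset
Bit 4: prefix='0' (no match yet)
Bit 5: prefix='01' (no match yet)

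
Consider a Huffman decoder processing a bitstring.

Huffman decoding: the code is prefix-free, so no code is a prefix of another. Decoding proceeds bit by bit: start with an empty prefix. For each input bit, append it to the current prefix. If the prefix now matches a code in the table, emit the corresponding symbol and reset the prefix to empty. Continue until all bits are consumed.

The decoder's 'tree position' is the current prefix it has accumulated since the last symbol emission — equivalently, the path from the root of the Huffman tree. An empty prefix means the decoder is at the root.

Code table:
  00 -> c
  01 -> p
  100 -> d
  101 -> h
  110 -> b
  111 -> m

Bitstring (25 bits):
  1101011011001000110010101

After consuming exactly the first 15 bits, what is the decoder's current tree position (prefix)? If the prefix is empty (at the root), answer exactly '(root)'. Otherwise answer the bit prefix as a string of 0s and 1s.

Answer: (root)

Derivation:
Bit 0: prefix='1' (no match yet)
Bit 1: prefix='11' (no match yet)
Bit 2: prefix='110' -> emit 'b', reset
Bit 3: prefix='1' (no match yet)
Bit 4: prefix='10' (no match yet)
Bit 5: prefix='101' -> emit 'h', reset
Bit 6: prefix='1' (no match yet)
Bit 7: prefix='10' (no match yet)
Bit 8: prefix='101' -> emit 'h', reset
Bit 9: prefix='1' (no match yet)
Bit 10: prefix='10' (no match yet)
Bit 11: prefix='100' -> emit 'd', reset
Bit 12: prefix='1' (no match yet)
Bit 13: prefix='10' (no match yet)
Bit 14: prefix='100' -> emit 'd', reset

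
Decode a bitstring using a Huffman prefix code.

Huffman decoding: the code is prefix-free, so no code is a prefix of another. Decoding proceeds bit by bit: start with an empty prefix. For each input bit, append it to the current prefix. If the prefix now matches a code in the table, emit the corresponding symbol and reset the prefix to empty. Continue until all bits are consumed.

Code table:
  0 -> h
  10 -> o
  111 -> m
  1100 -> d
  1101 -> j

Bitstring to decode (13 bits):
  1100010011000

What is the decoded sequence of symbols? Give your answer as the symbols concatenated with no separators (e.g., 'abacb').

Bit 0: prefix='1' (no match yet)
Bit 1: prefix='11' (no match yet)
Bit 2: prefix='110' (no match yet)
Bit 3: prefix='1100' -> emit 'd', reset
Bit 4: prefix='0' -> emit 'h', reset
Bit 5: prefix='1' (no match yet)
Bit 6: prefix='10' -> emit 'o', reset
Bit 7: prefix='0' -> emit 'h', reset
Bit 8: prefix='1' (no match yet)
Bit 9: prefix='11' (no match yet)
Bit 10: prefix='110' (no match yet)
Bit 11: prefix='1100' -> emit 'd', reset
Bit 12: prefix='0' -> emit 'h', reset

Answer: dhohdh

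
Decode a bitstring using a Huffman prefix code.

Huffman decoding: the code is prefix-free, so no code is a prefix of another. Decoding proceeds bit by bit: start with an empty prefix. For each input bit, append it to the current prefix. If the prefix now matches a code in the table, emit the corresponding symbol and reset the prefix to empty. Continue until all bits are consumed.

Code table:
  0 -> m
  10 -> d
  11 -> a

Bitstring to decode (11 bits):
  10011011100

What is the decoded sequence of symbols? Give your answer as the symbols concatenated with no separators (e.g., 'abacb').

Answer: dmamadm

Derivation:
Bit 0: prefix='1' (no match yet)
Bit 1: prefix='10' -> emit 'd', reset
Bit 2: prefix='0' -> emit 'm', reset
Bit 3: prefix='1' (no match yet)
Bit 4: prefix='11' -> emit 'a', reset
Bit 5: prefix='0' -> emit 'm', reset
Bit 6: prefix='1' (no match yet)
Bit 7: prefix='11' -> emit 'a', reset
Bit 8: prefix='1' (no match yet)
Bit 9: prefix='10' -> emit 'd', reset
Bit 10: prefix='0' -> emit 'm', reset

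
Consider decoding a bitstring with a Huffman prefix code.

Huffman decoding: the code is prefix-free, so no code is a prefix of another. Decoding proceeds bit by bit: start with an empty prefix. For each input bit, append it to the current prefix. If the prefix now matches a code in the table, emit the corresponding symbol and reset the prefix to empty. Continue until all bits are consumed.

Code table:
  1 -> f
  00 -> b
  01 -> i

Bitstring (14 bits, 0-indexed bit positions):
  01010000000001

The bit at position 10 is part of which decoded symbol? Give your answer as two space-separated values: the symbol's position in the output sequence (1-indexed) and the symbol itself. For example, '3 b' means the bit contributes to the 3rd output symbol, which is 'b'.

Answer: 6 b

Derivation:
Bit 0: prefix='0' (no match yet)
Bit 1: prefix='01' -> emit 'i', reset
Bit 2: prefix='0' (no match yet)
Bit 3: prefix='01' -> emit 'i', reset
Bit 4: prefix='0' (no match yet)
Bit 5: prefix='00' -> emit 'b', reset
Bit 6: prefix='0' (no match yet)
Bit 7: prefix='00' -> emit 'b', reset
Bit 8: prefix='0' (no match yet)
Bit 9: prefix='00' -> emit 'b', reset
Bit 10: prefix='0' (no match yet)
Bit 11: prefix='00' -> emit 'b', reset
Bit 12: prefix='0' (no match yet)
Bit 13: prefix='01' -> emit 'i', reset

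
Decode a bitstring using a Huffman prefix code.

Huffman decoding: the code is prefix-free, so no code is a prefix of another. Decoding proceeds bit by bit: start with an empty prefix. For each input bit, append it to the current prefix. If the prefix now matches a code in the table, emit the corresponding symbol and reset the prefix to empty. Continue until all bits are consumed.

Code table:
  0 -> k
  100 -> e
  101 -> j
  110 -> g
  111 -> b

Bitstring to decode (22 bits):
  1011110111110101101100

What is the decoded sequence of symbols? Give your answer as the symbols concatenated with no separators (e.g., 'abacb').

Answer: jbkbgjje

Derivation:
Bit 0: prefix='1' (no match yet)
Bit 1: prefix='10' (no match yet)
Bit 2: prefix='101' -> emit 'j', reset
Bit 3: prefix='1' (no match yet)
Bit 4: prefix='11' (no match yet)
Bit 5: prefix='111' -> emit 'b', reset
Bit 6: prefix='0' -> emit 'k', reset
Bit 7: prefix='1' (no match yet)
Bit 8: prefix='11' (no match yet)
Bit 9: prefix='111' -> emit 'b', reset
Bit 10: prefix='1' (no match yet)
Bit 11: prefix='11' (no match yet)
Bit 12: prefix='110' -> emit 'g', reset
Bit 13: prefix='1' (no match yet)
Bit 14: prefix='10' (no match yet)
Bit 15: prefix='101' -> emit 'j', reset
Bit 16: prefix='1' (no match yet)
Bit 17: prefix='10' (no match yet)
Bit 18: prefix='101' -> emit 'j', reset
Bit 19: prefix='1' (no match yet)
Bit 20: prefix='10' (no match yet)
Bit 21: prefix='100' -> emit 'e', reset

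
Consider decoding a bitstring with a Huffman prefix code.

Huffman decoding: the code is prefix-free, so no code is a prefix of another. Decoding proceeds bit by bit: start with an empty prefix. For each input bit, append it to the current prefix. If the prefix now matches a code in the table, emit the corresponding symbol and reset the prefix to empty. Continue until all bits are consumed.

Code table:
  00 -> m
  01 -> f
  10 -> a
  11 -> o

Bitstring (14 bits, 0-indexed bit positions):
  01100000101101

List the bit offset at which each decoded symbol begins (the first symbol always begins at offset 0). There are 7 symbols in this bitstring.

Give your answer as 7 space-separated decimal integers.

Answer: 0 2 4 6 8 10 12

Derivation:
Bit 0: prefix='0' (no match yet)
Bit 1: prefix='01' -> emit 'f', reset
Bit 2: prefix='1' (no match yet)
Bit 3: prefix='10' -> emit 'a', reset
Bit 4: prefix='0' (no match yet)
Bit 5: prefix='00' -> emit 'm', reset
Bit 6: prefix='0' (no match yet)
Bit 7: prefix='00' -> emit 'm', reset
Bit 8: prefix='1' (no match yet)
Bit 9: prefix='10' -> emit 'a', reset
Bit 10: prefix='1' (no match yet)
Bit 11: prefix='11' -> emit 'o', reset
Bit 12: prefix='0' (no match yet)
Bit 13: prefix='01' -> emit 'f', reset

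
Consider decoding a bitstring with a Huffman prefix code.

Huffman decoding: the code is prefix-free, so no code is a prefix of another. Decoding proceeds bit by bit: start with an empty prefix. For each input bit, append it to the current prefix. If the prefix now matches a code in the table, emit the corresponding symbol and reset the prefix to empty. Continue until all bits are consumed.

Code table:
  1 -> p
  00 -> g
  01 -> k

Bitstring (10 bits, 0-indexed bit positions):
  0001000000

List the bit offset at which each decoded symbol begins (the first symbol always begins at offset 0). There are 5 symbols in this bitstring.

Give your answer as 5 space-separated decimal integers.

Answer: 0 2 4 6 8

Derivation:
Bit 0: prefix='0' (no match yet)
Bit 1: prefix='00' -> emit 'g', reset
Bit 2: prefix='0' (no match yet)
Bit 3: prefix='01' -> emit 'k', reset
Bit 4: prefix='0' (no match yet)
Bit 5: prefix='00' -> emit 'g', reset
Bit 6: prefix='0' (no match yet)
Bit 7: prefix='00' -> emit 'g', reset
Bit 8: prefix='0' (no match yet)
Bit 9: prefix='00' -> emit 'g', reset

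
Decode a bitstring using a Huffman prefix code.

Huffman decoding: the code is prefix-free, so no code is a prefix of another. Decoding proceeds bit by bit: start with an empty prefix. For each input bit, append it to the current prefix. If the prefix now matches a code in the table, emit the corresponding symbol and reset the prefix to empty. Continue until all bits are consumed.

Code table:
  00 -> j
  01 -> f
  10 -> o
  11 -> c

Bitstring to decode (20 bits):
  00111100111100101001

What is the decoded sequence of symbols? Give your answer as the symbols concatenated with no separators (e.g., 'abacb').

Answer: jccjccjoof

Derivation:
Bit 0: prefix='0' (no match yet)
Bit 1: prefix='00' -> emit 'j', reset
Bit 2: prefix='1' (no match yet)
Bit 3: prefix='11' -> emit 'c', reset
Bit 4: prefix='1' (no match yet)
Bit 5: prefix='11' -> emit 'c', reset
Bit 6: prefix='0' (no match yet)
Bit 7: prefix='00' -> emit 'j', reset
Bit 8: prefix='1' (no match yet)
Bit 9: prefix='11' -> emit 'c', reset
Bit 10: prefix='1' (no match yet)
Bit 11: prefix='11' -> emit 'c', reset
Bit 12: prefix='0' (no match yet)
Bit 13: prefix='00' -> emit 'j', reset
Bit 14: prefix='1' (no match yet)
Bit 15: prefix='10' -> emit 'o', reset
Bit 16: prefix='1' (no match yet)
Bit 17: prefix='10' -> emit 'o', reset
Bit 18: prefix='0' (no match yet)
Bit 19: prefix='01' -> emit 'f', reset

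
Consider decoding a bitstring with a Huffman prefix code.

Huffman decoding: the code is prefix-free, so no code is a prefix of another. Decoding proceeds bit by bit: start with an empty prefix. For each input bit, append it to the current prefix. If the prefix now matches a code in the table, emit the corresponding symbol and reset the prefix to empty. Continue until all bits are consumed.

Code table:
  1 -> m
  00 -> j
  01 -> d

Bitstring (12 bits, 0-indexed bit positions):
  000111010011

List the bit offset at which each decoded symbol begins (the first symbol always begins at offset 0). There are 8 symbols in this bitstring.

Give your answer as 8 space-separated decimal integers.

Bit 0: prefix='0' (no match yet)
Bit 1: prefix='00' -> emit 'j', reset
Bit 2: prefix='0' (no match yet)
Bit 3: prefix='01' -> emit 'd', reset
Bit 4: prefix='1' -> emit 'm', reset
Bit 5: prefix='1' -> emit 'm', reset
Bit 6: prefix='0' (no match yet)
Bit 7: prefix='01' -> emit 'd', reset
Bit 8: prefix='0' (no match yet)
Bit 9: prefix='00' -> emit 'j', reset
Bit 10: prefix='1' -> emit 'm', reset
Bit 11: prefix='1' -> emit 'm', reset

Answer: 0 2 4 5 6 8 10 11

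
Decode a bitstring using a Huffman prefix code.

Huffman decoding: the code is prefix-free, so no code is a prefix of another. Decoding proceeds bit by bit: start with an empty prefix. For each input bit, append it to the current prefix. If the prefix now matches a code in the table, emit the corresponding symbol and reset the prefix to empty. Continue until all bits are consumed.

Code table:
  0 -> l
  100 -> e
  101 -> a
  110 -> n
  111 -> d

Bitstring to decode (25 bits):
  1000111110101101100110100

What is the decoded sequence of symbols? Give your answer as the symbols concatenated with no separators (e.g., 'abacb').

Answer: eldnaaene

Derivation:
Bit 0: prefix='1' (no match yet)
Bit 1: prefix='10' (no match yet)
Bit 2: prefix='100' -> emit 'e', reset
Bit 3: prefix='0' -> emit 'l', reset
Bit 4: prefix='1' (no match yet)
Bit 5: prefix='11' (no match yet)
Bit 6: prefix='111' -> emit 'd', reset
Bit 7: prefix='1' (no match yet)
Bit 8: prefix='11' (no match yet)
Bit 9: prefix='110' -> emit 'n', reset
Bit 10: prefix='1' (no match yet)
Bit 11: prefix='10' (no match yet)
Bit 12: prefix='101' -> emit 'a', reset
Bit 13: prefix='1' (no match yet)
Bit 14: prefix='10' (no match yet)
Bit 15: prefix='101' -> emit 'a', reset
Bit 16: prefix='1' (no match yet)
Bit 17: prefix='10' (no match yet)
Bit 18: prefix='100' -> emit 'e', reset
Bit 19: prefix='1' (no match yet)
Bit 20: prefix='11' (no match yet)
Bit 21: prefix='110' -> emit 'n', reset
Bit 22: prefix='1' (no match yet)
Bit 23: prefix='10' (no match yet)
Bit 24: prefix='100' -> emit 'e', reset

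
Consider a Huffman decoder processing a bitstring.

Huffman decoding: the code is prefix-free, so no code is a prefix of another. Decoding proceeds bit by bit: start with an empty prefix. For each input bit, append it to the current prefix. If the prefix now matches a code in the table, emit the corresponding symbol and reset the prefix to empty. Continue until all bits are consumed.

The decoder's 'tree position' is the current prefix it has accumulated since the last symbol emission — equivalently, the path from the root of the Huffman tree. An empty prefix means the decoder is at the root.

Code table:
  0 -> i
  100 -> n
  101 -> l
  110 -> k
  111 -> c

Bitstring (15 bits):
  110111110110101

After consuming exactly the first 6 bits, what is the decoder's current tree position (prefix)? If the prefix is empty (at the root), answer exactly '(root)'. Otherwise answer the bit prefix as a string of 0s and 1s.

Answer: (root)

Derivation:
Bit 0: prefix='1' (no match yet)
Bit 1: prefix='11' (no match yet)
Bit 2: prefix='110' -> emit 'k', reset
Bit 3: prefix='1' (no match yet)
Bit 4: prefix='11' (no match yet)
Bit 5: prefix='111' -> emit 'c', reset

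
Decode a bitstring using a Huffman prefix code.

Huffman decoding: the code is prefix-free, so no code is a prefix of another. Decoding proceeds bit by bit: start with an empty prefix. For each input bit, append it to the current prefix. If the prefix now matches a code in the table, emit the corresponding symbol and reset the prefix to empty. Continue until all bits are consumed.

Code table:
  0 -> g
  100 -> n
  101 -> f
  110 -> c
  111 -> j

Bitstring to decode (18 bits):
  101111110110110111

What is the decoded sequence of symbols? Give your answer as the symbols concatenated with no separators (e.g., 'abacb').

Bit 0: prefix='1' (no match yet)
Bit 1: prefix='10' (no match yet)
Bit 2: prefix='101' -> emit 'f', reset
Bit 3: prefix='1' (no match yet)
Bit 4: prefix='11' (no match yet)
Bit 5: prefix='111' -> emit 'j', reset
Bit 6: prefix='1' (no match yet)
Bit 7: prefix='11' (no match yet)
Bit 8: prefix='110' -> emit 'c', reset
Bit 9: prefix='1' (no match yet)
Bit 10: prefix='11' (no match yet)
Bit 11: prefix='110' -> emit 'c', reset
Bit 12: prefix='1' (no match yet)
Bit 13: prefix='11' (no match yet)
Bit 14: prefix='110' -> emit 'c', reset
Bit 15: prefix='1' (no match yet)
Bit 16: prefix='11' (no match yet)
Bit 17: prefix='111' -> emit 'j', reset

Answer: fjcccj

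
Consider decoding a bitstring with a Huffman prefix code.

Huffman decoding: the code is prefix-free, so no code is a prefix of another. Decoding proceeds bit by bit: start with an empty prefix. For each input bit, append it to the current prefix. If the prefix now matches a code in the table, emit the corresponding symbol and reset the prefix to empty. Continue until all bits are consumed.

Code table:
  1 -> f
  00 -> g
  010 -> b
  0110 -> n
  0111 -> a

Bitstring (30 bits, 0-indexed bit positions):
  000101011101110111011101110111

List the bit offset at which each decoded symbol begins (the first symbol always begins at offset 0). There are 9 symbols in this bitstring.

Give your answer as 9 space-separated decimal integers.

Answer: 0 2 5 6 10 14 18 22 26

Derivation:
Bit 0: prefix='0' (no match yet)
Bit 1: prefix='00' -> emit 'g', reset
Bit 2: prefix='0' (no match yet)
Bit 3: prefix='01' (no match yet)
Bit 4: prefix='010' -> emit 'b', reset
Bit 5: prefix='1' -> emit 'f', reset
Bit 6: prefix='0' (no match yet)
Bit 7: prefix='01' (no match yet)
Bit 8: prefix='011' (no match yet)
Bit 9: prefix='0111' -> emit 'a', reset
Bit 10: prefix='0' (no match yet)
Bit 11: prefix='01' (no match yet)
Bit 12: prefix='011' (no match yet)
Bit 13: prefix='0111' -> emit 'a', reset
Bit 14: prefix='0' (no match yet)
Bit 15: prefix='01' (no match yet)
Bit 16: prefix='011' (no match yet)
Bit 17: prefix='0111' -> emit 'a', reset
Bit 18: prefix='0' (no match yet)
Bit 19: prefix='01' (no match yet)
Bit 20: prefix='011' (no match yet)
Bit 21: prefix='0111' -> emit 'a', reset
Bit 22: prefix='0' (no match yet)
Bit 23: prefix='01' (no match yet)
Bit 24: prefix='011' (no match yet)
Bit 25: prefix='0111' -> emit 'a', reset
Bit 26: prefix='0' (no match yet)
Bit 27: prefix='01' (no match yet)
Bit 28: prefix='011' (no match yet)
Bit 29: prefix='0111' -> emit 'a', reset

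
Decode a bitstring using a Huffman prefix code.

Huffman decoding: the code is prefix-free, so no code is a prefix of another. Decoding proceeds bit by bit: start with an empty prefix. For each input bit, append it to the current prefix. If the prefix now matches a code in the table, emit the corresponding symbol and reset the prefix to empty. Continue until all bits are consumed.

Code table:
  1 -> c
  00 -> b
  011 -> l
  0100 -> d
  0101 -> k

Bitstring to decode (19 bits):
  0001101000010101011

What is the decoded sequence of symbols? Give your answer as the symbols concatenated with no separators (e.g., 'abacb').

Answer: bldbckl

Derivation:
Bit 0: prefix='0' (no match yet)
Bit 1: prefix='00' -> emit 'b', reset
Bit 2: prefix='0' (no match yet)
Bit 3: prefix='01' (no match yet)
Bit 4: prefix='011' -> emit 'l', reset
Bit 5: prefix='0' (no match yet)
Bit 6: prefix='01' (no match yet)
Bit 7: prefix='010' (no match yet)
Bit 8: prefix='0100' -> emit 'd', reset
Bit 9: prefix='0' (no match yet)
Bit 10: prefix='00' -> emit 'b', reset
Bit 11: prefix='1' -> emit 'c', reset
Bit 12: prefix='0' (no match yet)
Bit 13: prefix='01' (no match yet)
Bit 14: prefix='010' (no match yet)
Bit 15: prefix='0101' -> emit 'k', reset
Bit 16: prefix='0' (no match yet)
Bit 17: prefix='01' (no match yet)
Bit 18: prefix='011' -> emit 'l', reset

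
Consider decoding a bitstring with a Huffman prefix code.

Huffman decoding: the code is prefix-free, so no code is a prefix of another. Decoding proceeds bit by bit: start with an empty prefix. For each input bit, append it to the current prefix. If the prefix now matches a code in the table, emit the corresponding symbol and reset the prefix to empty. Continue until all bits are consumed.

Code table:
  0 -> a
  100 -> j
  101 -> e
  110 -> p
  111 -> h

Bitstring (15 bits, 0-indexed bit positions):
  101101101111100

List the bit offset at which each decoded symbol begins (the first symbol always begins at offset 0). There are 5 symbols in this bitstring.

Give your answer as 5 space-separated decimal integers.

Answer: 0 3 6 9 12

Derivation:
Bit 0: prefix='1' (no match yet)
Bit 1: prefix='10' (no match yet)
Bit 2: prefix='101' -> emit 'e', reset
Bit 3: prefix='1' (no match yet)
Bit 4: prefix='10' (no match yet)
Bit 5: prefix='101' -> emit 'e', reset
Bit 6: prefix='1' (no match yet)
Bit 7: prefix='10' (no match yet)
Bit 8: prefix='101' -> emit 'e', reset
Bit 9: prefix='1' (no match yet)
Bit 10: prefix='11' (no match yet)
Bit 11: prefix='111' -> emit 'h', reset
Bit 12: prefix='1' (no match yet)
Bit 13: prefix='10' (no match yet)
Bit 14: prefix='100' -> emit 'j', reset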